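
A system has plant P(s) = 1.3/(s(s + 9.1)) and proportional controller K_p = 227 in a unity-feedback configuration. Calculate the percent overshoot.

Closed-loop characteristic equation: s² + 9.1s + 295.1 = 0, so ω_n = 17.18 rad/s and ζ = 9.1/(2·17.18) = 0.2649.
%OS = 100·exp(−πζ/√(1−ζ²)) = 100·exp(−π·0.2649/√0.9298) = 42.2%.

42.2%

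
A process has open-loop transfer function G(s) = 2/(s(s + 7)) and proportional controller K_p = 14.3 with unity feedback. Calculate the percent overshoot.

The closed-loop denominator s² + 7s + 28.6 gives ω_n = √28.6 = 5.348 and ζ = 7/(2ω_n) = 0.6545.
%OS = 100·exp(−πζ/√(1−ζ²)) = 100·exp(−π·0.6545/√0.5717) = 6.59%.

6.59%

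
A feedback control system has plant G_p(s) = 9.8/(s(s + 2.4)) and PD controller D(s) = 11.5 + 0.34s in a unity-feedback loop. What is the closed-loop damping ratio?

Forward path: (11.5 + 0.34s)·9.8/(s(s+2.4)). The closed-loop characteristic equation is s² + (2.4 + 9.8·0.34)s + 9.8·11.5 = 0.
That is s² + 5.732s + 112.7 = 0, so ω_n = 10.62 rad/s and ζ = 5.732/(2·10.62) = 0.27.

ζ = 0.27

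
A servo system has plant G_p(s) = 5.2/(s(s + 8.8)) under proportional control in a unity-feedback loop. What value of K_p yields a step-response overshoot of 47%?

K_p = 68.2

From %OS = 100·exp(−πζ/√(1−ζ²)) = 47%, ζ = −ln(0.47)/√(π²+ln²(0.47)) = 0.2337.
Characteristic equation s² + 8.8s + 5.2K_p = 0 gives ζ = 8.8/(2√(5.2K_p)).
Setting ζ = 0.2337: √(5.2K_p) = 8.8/(2·0.2337) = 18.83, so K_p = 354.5/5.2 = 68.2.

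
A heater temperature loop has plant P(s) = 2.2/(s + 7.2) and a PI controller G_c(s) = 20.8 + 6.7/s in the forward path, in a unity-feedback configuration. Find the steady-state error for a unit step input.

0

The open loop G_c(s)P(s) has a pole at the origin (type 1), so the static position error constant is infinite and e_ss = 1/(1+∞) = 0.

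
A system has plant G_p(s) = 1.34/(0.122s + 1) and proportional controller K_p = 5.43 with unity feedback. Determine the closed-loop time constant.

Closed loop: T(s) = K_p·G_p/(1+K_p·G_p) = 7.276/(0.122s + 1 + 7.276), with pole at s = −(1 + 7.276)/0.122 = −67.84.
Closed-loop time constant τ = 1/67.84 = 0.0147 s.

τ = 0.0147 s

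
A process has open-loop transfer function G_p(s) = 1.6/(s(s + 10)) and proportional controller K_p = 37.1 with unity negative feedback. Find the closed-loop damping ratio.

1 + K_p·G_p(s) = 0 gives s² + 10s + 59.36 = 0.
Matching s² + 2ζω_n s + ω_n²: ω_n = √59.36 = 7.705 rad/s and 2ζω_n = 10, so ζ = 10/(2·7.705) = 0.649.

ζ = 0.649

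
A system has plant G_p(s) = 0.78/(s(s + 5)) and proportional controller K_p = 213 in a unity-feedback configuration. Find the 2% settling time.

The closed-loop denominator s² + 5s + 166.1 gives ω_n = √166.1 = 12.89 and ζ = 5/(2ω_n) = 0.194.
2% settling time T_s ≈ 4/(ζω_n) = 4/2.5 = 1.6 s.

T_s ≈ 1.6 s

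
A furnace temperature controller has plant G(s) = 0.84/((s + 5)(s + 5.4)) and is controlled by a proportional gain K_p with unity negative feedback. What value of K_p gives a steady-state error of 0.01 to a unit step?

K_p = 3180

For a type-0 loop with proportional control, e_ss = 1/(1 + K_p·G(0)).
G(0) = 0.03111. Require 1/(1 + K_p·0.03111) = 0.01, so 1 + 0.03111·K_p = 100.
K_p = (100 − 1)/0.03111 = 3180.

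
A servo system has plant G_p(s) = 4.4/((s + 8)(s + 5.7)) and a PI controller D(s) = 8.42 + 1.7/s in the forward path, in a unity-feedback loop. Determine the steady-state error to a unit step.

0

The open loop D(s)G_p(s) has a pole at the origin (type 1), so the static position error constant is infinite and e_ss = 1/(1+∞) = 0.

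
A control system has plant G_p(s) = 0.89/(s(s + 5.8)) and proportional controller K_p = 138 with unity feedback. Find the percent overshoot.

42.7%

From 1 + K_pG_p(s) = 0: s² + 5.8s + 122.8 = 0 ⇒ ω_n = 11.08, ζ = 0.2617.
%OS = 100·exp(−πζ/√(1−ζ²)) = 100·exp(−π·0.2617/√0.9315) = 42.7%.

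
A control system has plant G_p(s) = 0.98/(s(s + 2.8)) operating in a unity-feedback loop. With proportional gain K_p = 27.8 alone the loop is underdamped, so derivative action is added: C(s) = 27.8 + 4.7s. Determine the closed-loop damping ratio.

Forward path: (27.8 + 4.7s)·0.98/(s(s+2.8)). The closed-loop characteristic equation is s² + (2.8 + 0.98·4.7)s + 0.98·27.8 = 0.
That is s² + 7.406s + 27.24 = 0, so ω_n = 5.22 rad/s and ζ = 7.406/(2·5.22) = 0.7094.

ζ = 0.709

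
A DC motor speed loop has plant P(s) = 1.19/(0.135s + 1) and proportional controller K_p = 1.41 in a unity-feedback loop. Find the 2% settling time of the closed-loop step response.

T_s ≈ 0.202 s

Closed loop: T(s) = K_p·P/(1+K_p·P) = 1.678/(0.135s + 1 + 1.678), with pole at s = −(1 + 1.678)/0.135 = −19.84.
τ = 1/19.84 = 0.05041 s, so 2% settling time ≈ 4τ = 0.202 s.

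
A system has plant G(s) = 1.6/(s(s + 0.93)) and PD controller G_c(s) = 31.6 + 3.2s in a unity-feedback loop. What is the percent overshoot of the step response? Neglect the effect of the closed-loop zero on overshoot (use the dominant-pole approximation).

Forward path: (31.6 + 3.2s)·1.6/(s(s+0.93)). The closed-loop characteristic equation is s² + (0.93 + 1.6·3.2)s + 1.6·31.6 = 0.
That is s² + 6.05s + 50.56 = 0, so ω_n = 7.111 rad/s and ζ = 6.05/(2·7.111) = 0.4254.
%OS = 100·exp(−πζ/√(1−ζ²)) = 22.8%.

22.8%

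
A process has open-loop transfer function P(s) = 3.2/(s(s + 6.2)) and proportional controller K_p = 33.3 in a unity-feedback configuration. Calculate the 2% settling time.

Closed-loop characteristic equation: s² + 6.2s + 106.6 = 0, so ω_n = 10.32 rad/s and ζ = 6.2/(2·10.32) = 0.3003.
2% settling time T_s ≈ 4/(ζω_n) = 4/3.1 = 1.29 s.

T_s ≈ 1.29 s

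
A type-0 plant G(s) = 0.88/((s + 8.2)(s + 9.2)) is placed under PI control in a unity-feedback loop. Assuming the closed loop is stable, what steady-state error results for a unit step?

0

The PI controller's integrator makes the forward path type 1, so e_ss to a step is zero.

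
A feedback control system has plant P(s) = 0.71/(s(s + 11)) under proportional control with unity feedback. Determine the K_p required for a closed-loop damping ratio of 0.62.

Closed-loop characteristic equation: s² + 11s + K_p·0.71 = 0.
So ω_n = √(0.71K_p) and 2ζω_n = 11, giving ζ = 11/(2√(0.71K_p)).
Setting ζ = 0.62: √(0.71K_p) = 11/(2·0.62) = 8.871, so K_p = 78.69/0.71 = 111.

K_p = 111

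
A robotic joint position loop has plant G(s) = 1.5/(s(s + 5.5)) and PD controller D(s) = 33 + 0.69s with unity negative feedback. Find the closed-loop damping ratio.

Forward path: (33 + 0.69s)·1.5/(s(s+5.5)). The closed-loop characteristic equation is s² + (5.5 + 1.5·0.69)s + 1.5·33 = 0.
That is s² + 6.535s + 49.5 = 0, so ω_n = 7.036 rad/s and ζ = 6.535/(2·7.036) = 0.4644.

ζ = 0.464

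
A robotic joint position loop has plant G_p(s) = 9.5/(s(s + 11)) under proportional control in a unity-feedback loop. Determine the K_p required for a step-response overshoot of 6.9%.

From %OS = 100·exp(−πζ/√(1−ζ²)) = 6.9%, ζ = −ln(0.069)/√(π²+ln²(0.069)) = 0.6481.
Characteristic equation s² + 11s + 9.5K_p = 0 gives ζ = 11/(2√(9.5K_p)).
Setting ζ = 0.6481: √(9.5K_p) = 11/(2·0.6481) = 8.486, so K_p = 72.02/9.5 = 7.58.

K_p = 7.58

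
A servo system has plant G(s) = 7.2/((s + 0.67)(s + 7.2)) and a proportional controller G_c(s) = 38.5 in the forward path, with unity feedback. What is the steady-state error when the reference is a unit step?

The loop is type 0. Static position error constant K_pos = G_c(0)·G(0) = 38.5·1.493 = 57.46.
Steady-state error to a unit step: e_ss = 1/(1+K_pos) = 1/58.46 = 0.0171.

0.0171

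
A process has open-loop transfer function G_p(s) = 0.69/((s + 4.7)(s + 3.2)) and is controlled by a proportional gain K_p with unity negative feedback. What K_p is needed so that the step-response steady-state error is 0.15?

K_p = 124

Steady-state error for a unit step on this type-0 loop is 1/(1 + K_p·G_p(0)).
G_p(0) = 0.04588. Require 1/(1 + K_p·0.04588) = 0.15, so 1 + 0.04588·K_p = 6.667.
K_p = (6.667 − 1)/0.04588 = 124.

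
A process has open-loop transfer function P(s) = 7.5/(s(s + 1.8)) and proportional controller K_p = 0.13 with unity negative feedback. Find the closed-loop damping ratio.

With unity feedback the closed-loop characteristic equation is s² + 1.8s + 0.13·7.5 = s² + 1.8s + 0.975 = 0.
Matching s² + 2ζω_n s + ω_n²: ω_n = √0.975 = 0.9874 rad/s and 2ζω_n = 1.8, so ζ = 1.8/(2·0.9874) = 0.911.

ζ = 0.911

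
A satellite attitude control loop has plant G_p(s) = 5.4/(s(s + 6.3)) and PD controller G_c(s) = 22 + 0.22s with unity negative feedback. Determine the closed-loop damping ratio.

Forward path: (22 + 0.22s)·5.4/(s(s+6.3)). The closed-loop characteristic equation is s² + (6.3 + 5.4·0.22)s + 5.4·22 = 0.
That is s² + 7.488s + 118.8 = 0, so ω_n = 10.9 rad/s and ζ = 7.488/(2·10.9) = 0.3435.

ζ = 0.344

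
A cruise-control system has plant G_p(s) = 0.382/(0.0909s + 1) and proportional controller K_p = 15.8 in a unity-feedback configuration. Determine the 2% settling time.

T_s ≈ 0.0517 s

Closed loop: T(s) = K_p·G_p/(1+K_p·G_p) = 6.036/(0.0909s + 1 + 6.036), with pole at s = −(1 + 6.036)/0.0909 = −77.4.
τ = 1/77.4 = 0.01292 s, so 2% settling time ≈ 4τ = 0.0517 s.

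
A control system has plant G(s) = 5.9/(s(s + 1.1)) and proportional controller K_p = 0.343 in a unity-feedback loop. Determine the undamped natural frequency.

With unity feedback the closed-loop characteristic equation is s² + 1.1s + 0.343·5.9 = s² + 1.1s + 2.024 = 0.
So ω_n² = 2.024 ⇒ ω_n = 1.423 rad/s, and ζ = 1.1/(2ω_n) = 0.387.

ω_n = 1.42 rad/s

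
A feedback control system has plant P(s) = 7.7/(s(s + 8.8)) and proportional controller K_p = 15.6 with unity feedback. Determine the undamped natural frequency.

1 + K_p·P(s) = 0 gives s² + 8.8s + 120.1 = 0.
Matching s² + 2ζω_n s + ω_n²: ω_n = √120.1 = 10.96 rad/s and 2ζω_n = 8.8, so ζ = 8.8/(2·10.96) = 0.401.

ω_n = 11 rad/s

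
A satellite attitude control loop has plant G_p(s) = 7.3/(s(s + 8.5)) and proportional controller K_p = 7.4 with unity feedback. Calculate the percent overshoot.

10.8%

The closed-loop denominator s² + 8.5s + 54.02 gives ω_n = √54.02 = 7.35 and ζ = 8.5/(2ω_n) = 0.5782.
%OS = 100·exp(−πζ/√(1−ζ²)) = 100·exp(−π·0.5782/√0.6656) = 10.8%.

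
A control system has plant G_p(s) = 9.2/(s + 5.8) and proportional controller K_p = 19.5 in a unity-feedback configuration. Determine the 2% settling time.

T_s ≈ 0.0216 s

Closed-loop transfer function: T(s) = K_p·G_p(s)/(1 + K_p·G_p(s)) = 179.4/(s + 5.8 + 179.4) = 179.4/(s + 185.2).
Time constant τ = 1/185.2 = 0.0054 s, so the 2% settling time is about 4τ = 0.0216 s.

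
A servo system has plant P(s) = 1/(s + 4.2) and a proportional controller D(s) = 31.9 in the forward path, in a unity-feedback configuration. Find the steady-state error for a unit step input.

0.116

The loop is type 0. Static position error constant K_pos = D(0)·P(0) = 31.9·0.2381 = 7.595.
Steady-state error to a unit step: e_ss = 1/(1+K_pos) = 1/8.595 = 0.116.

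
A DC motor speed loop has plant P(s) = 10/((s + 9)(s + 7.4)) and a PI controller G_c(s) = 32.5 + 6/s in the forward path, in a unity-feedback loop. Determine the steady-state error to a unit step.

The open loop G_c(s)P(s) has a pole at the origin (type 1), so the static position error constant is infinite and e_ss = 1/(1+∞) = 0.

0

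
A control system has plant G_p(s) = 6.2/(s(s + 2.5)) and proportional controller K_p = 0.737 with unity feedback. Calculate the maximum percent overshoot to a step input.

10.4%

From 1 + K_pG_p(s) = 0: s² + 2.5s + 4.569 = 0 ⇒ ω_n = 2.138, ζ = 0.5848.
%OS = 100·exp(−πζ/√(1−ζ²)) = 100·exp(−π·0.5848/√0.6581) = 10.4%.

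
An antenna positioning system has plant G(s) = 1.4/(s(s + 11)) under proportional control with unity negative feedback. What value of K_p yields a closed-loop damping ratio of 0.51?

K_p = 83.1

Closed-loop characteristic equation: s² + 11s + K_p·1.4 = 0.
So ω_n = √(1.4K_p) and 2ζω_n = 11, giving ζ = 11/(2√(1.4K_p)).
Setting ζ = 0.51: √(1.4K_p) = 11/(2·0.51) = 10.78, so K_p = 116.3/1.4 = 83.1.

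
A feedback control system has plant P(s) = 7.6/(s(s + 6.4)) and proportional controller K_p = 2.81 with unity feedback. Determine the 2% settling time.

T_s ≈ 1.25 s

The closed-loop denominator s² + 6.4s + 21.36 gives ω_n = √21.36 = 4.621 and ζ = 6.4/(2ω_n) = 0.6925.
2% settling time T_s ≈ 4/(ζω_n) = 4/3.2 = 1.25 s.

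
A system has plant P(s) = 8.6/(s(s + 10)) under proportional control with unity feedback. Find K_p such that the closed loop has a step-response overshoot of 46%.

K_p = 50.5

From %OS = 100·exp(−πζ/√(1−ζ²)) = 46%, ζ = −ln(0.46)/√(π²+ln²(0.46)) = 0.24.
Characteristic equation s² + 10s + 8.6K_p = 0 gives ζ = 10/(2√(8.6K_p)).
Setting ζ = 0.24: √(8.6K_p) = 10/(2·0.24) = 20.84, so K_p = 434.2/8.6 = 50.5.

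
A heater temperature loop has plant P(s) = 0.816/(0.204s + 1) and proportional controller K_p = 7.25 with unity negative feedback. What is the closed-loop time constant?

τ = 0.0295 s

Closed loop: T(s) = K_p·P/(1+K_p·P) = 5.916/(0.204s + 1 + 5.916), with pole at s = −(1 + 5.916)/0.204 = −33.9.
Closed-loop time constant τ = 1/33.9 = 0.0295 s.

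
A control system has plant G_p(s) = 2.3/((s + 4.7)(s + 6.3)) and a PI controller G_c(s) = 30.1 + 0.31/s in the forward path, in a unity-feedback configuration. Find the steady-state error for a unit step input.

0

The open loop G_c(s)G_p(s) has a pole at the origin (type 1), so the static position error constant is infinite and e_ss = 1/(1+∞) = 0.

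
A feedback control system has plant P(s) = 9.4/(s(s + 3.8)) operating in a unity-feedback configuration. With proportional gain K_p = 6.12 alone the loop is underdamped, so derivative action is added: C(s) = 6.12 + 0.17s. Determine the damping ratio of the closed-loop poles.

ζ = 0.356

Forward path: (6.12 + 0.17s)·9.4/(s(s+3.8)). The closed-loop characteristic equation is s² + (3.8 + 9.4·0.17)s + 9.4·6.12 = 0.
That is s² + 5.398s + 57.53 = 0, so ω_n = 7.585 rad/s and ζ = 5.398/(2·7.585) = 0.3558.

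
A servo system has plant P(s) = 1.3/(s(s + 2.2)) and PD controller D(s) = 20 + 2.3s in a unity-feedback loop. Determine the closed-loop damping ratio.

ζ = 0.509

Forward path: (20 + 2.3s)·1.3/(s(s+2.2)). The closed-loop characteristic equation is s² + (2.2 + 1.3·2.3)s + 1.3·20 = 0.
That is s² + 5.19s + 26 = 0, so ω_n = 5.099 rad/s and ζ = 5.19/(2·5.099) = 0.5089.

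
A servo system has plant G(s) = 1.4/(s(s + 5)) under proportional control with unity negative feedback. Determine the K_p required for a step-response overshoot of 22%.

From %OS = 100·exp(−πζ/√(1−ζ²)) = 22%, ζ = −ln(0.22)/√(π²+ln²(0.22)) = 0.4342.
Characteristic equation s² + 5s + 1.4K_p = 0 gives ζ = 5/(2√(1.4K_p)).
Setting ζ = 0.4342: √(1.4K_p) = 5/(2·0.4342) = 5.758, so K_p = 33.16/1.4 = 23.7.

K_p = 23.7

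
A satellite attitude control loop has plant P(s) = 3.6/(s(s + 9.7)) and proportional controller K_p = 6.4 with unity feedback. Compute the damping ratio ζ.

The closed-loop denominator is s(s+9.7) + 6.4·3.6 = s² + 9.7s + 23.04.
Matching s² + 2ζω_n s + ω_n²: ω_n = √23.04 = 4.8 rad/s and 2ζω_n = 9.7, so ζ = 9.7/(2·4.8) = 1.01.

ζ = 1.01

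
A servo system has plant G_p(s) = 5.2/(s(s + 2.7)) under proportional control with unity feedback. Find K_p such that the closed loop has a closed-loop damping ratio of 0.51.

Closed-loop characteristic equation: s² + 2.7s + K_p·5.2 = 0.
So ω_n = √(5.2K_p) and 2ζω_n = 2.7, giving ζ = 2.7/(2√(5.2K_p)).
Setting ζ = 0.51: √(5.2K_p) = 2.7/(2·0.51) = 2.647, so K_p = 7.007/5.2 = 1.35.

K_p = 1.35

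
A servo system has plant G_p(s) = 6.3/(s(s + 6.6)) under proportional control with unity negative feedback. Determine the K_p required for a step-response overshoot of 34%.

From %OS = 100·exp(−πζ/√(1−ζ²)) = 34%, ζ = −ln(0.34)/√(π²+ln²(0.34)) = 0.3248.
Characteristic equation s² + 6.6s + 6.3K_p = 0 gives ζ = 6.6/(2√(6.3K_p)).
Setting ζ = 0.3248: √(6.3K_p) = 6.6/(2·0.3248) = 10.16, so K_p = 103.2/6.3 = 16.4.

K_p = 16.4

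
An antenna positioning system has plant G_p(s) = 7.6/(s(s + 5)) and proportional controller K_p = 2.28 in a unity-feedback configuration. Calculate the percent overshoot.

9.44%

Closed-loop characteristic equation: s² + 5s + 17.33 = 0, so ω_n = 4.163 rad/s and ζ = 5/(2·4.163) = 0.6006.
%OS = 100·exp(−πζ/√(1−ζ²)) = 100·exp(−π·0.6006/√0.6393) = 9.44%.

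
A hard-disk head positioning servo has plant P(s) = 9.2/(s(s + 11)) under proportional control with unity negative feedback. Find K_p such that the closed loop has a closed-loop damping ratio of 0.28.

Closed-loop characteristic equation: s² + 11s + K_p·9.2 = 0.
So ω_n = √(9.2K_p) and 2ζω_n = 11, giving ζ = 11/(2√(9.2K_p)).
Setting ζ = 0.28: √(9.2K_p) = 11/(2·0.28) = 19.64, so K_p = 385.8/9.2 = 41.9.

K_p = 41.9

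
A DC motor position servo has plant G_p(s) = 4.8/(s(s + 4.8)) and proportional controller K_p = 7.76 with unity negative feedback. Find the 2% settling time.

From 1 + K_pG_p(s) = 0: s² + 4.8s + 37.25 = 0 ⇒ ω_n = 6.103, ζ = 0.3932.
2% settling time T_s ≈ 4/(ζω_n) = 4/2.4 = 1.67 s.

T_s ≈ 1.67 s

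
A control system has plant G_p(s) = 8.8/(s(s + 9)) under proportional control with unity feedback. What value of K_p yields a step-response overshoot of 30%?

K_p = 18

From %OS = 100·exp(−πζ/√(1−ζ²)) = 30%, ζ = −ln(0.3)/√(π²+ln²(0.3)) = 0.3579.
Characteristic equation s² + 9s + 8.8K_p = 0 gives ζ = 9/(2√(8.8K_p)).
Setting ζ = 0.3579: √(8.8K_p) = 9/(2·0.3579) = 12.57, so K_p = 158.1/8.8 = 18.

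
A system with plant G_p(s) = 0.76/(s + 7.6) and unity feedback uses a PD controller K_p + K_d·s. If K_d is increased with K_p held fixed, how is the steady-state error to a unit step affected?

K_d affects only the transient (the s-coefficient); the DC loop gain, and hence e_ss, depends only on K_p.

unchanged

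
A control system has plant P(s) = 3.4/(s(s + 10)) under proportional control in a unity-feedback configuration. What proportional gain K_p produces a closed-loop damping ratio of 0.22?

K_p = 152

Closed-loop characteristic equation: s² + 10s + K_p·3.4 = 0.
So ω_n = √(3.4K_p) and 2ζω_n = 10, giving ζ = 10/(2√(3.4K_p)).
Setting ζ = 0.22: √(3.4K_p) = 10/(2·0.22) = 22.73, so K_p = 516.5/3.4 = 152.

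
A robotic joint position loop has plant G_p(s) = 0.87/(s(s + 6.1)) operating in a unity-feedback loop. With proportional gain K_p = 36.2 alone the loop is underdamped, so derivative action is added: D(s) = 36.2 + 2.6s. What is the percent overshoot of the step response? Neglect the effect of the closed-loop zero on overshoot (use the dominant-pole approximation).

2.99%

Forward path: (36.2 + 2.6s)·0.87/(s(s+6.1)). The closed-loop characteristic equation is s² + (6.1 + 0.87·2.6)s + 0.87·36.2 = 0.
That is s² + 8.362s + 31.49 = 0, so ω_n = 5.612 rad/s and ζ = 8.362/(2·5.612) = 0.745.
%OS = 100·exp(−πζ/√(1−ζ²)) = 2.99%.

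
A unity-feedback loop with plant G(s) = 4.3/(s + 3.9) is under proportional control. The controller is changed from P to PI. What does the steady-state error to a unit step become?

The integrator makes K_pos = lim_{s→0} C(s)G(s) infinite, so e_ss = 1/(1+K_pos) = 0.

0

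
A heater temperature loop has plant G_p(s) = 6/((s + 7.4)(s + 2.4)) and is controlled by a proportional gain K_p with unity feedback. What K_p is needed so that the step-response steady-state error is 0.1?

K_p = 26.6

The loop is type 0, so e_ss(step) = 1/(1 + K_pos) with K_pos = K_p·G_p(0).
G_p(0) = 0.3378. Require 1/(1 + K_p·0.3378) = 0.1, so 1 + 0.3378·K_p = 10.
K_p = (10 − 1)/0.3378 = 26.6.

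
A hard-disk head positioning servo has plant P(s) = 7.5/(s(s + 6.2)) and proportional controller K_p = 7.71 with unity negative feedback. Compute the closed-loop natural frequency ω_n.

The closed-loop denominator is s(s+6.2) + 7.71·7.5 = s² + 6.2s + 57.83.
Matching s² + 2ζω_n s + ω_n²: ω_n = √57.83 = 7.604 rad/s and 2ζω_n = 6.2, so ζ = 6.2/(2·7.604) = 0.408.

ω_n = 7.6 rad/s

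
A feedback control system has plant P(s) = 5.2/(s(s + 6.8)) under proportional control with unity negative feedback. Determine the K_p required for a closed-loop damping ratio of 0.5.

Closed-loop characteristic equation: s² + 6.8s + K_p·5.2 = 0.
So ω_n = √(5.2K_p) and 2ζω_n = 6.8, giving ζ = 6.8/(2√(5.2K_p)).
Setting ζ = 0.5: √(5.2K_p) = 6.8/(2·0.5) = 6.8, so K_p = 46.24/5.2 = 8.89.

K_p = 8.89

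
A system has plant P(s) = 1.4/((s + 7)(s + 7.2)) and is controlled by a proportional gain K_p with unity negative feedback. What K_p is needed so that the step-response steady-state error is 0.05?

K_p = 684

For a type-0 loop with proportional control, e_ss = 1/(1 + K_p·P(0)).
P(0) = 0.02778. Require 1/(1 + K_p·0.02778) = 0.05, so 1 + 0.02778·K_p = 20.
K_p = (20 − 1)/0.02778 = 684.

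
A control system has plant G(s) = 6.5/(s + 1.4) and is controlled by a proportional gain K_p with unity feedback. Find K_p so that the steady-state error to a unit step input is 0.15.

K_p = 1.22

The loop is type 0, so e_ss(step) = 1/(1 + K_pos) with K_pos = K_p·G(0).
G(0) = 4.643. Require 1/(1 + K_p·4.643) = 0.15, so 1 + 4.643·K_p = 6.667.
K_p = (6.667 − 1)/4.643 = 1.22.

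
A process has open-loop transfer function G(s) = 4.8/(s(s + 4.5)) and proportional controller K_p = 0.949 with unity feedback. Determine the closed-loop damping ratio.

ζ = 1.05

1 + K_p·G(s) = 0 gives s² + 4.5s + 4.555 = 0.
So ω_n² = 4.555 ⇒ ω_n = 2.134 rad/s, and ζ = 4.5/(2ω_n) = 1.05.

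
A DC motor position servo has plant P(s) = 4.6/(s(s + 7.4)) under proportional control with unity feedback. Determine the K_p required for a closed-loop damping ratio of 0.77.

K_p = 5.02

Closed-loop characteristic equation: s² + 7.4s + K_p·4.6 = 0.
So ω_n = √(4.6K_p) and 2ζω_n = 7.4, giving ζ = 7.4/(2√(4.6K_p)).
Setting ζ = 0.77: √(4.6K_p) = 7.4/(2·0.77) = 4.805, so K_p = 23.09/4.6 = 5.02.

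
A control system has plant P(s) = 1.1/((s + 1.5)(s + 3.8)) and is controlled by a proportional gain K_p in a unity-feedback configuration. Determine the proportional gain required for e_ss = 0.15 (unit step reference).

The loop is type 0, so e_ss(step) = 1/(1 + K_pos) with K_pos = K_p·P(0).
P(0) = 0.193. Require 1/(1 + K_p·0.193) = 0.15, so 1 + 0.193·K_p = 6.667.
K_p = (6.667 − 1)/0.193 = 29.4.

K_p = 29.4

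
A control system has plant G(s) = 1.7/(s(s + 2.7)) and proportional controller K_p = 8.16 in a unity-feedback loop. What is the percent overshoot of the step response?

Closed-loop characteristic equation: s² + 2.7s + 13.87 = 0, so ω_n = 3.725 rad/s and ζ = 2.7/(2·3.725) = 0.3625.
%OS = 100·exp(−πζ/√(1−ζ²)) = 100·exp(−π·0.3625/√0.8686) = 29.5%.

29.5%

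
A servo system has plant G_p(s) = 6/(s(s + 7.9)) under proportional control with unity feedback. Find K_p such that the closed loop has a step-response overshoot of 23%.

From %OS = 100·exp(−πζ/√(1−ζ²)) = 23%, ζ = −ln(0.23)/√(π²+ln²(0.23)) = 0.4237.
Characteristic equation s² + 7.9s + 6K_p = 0 gives ζ = 7.9/(2√(6K_p)).
Setting ζ = 0.4237: √(6K_p) = 7.9/(2·0.4237) = 9.322, so K_p = 86.9/6 = 14.5.

K_p = 14.5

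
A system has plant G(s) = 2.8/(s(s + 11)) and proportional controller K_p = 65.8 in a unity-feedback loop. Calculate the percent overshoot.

24.8%

Closed-loop characteristic equation: s² + 11s + 184.2 = 0, so ω_n = 13.57 rad/s and ζ = 11/(2·13.57) = 0.4052.
%OS = 100·exp(−πζ/√(1−ζ²)) = 100·exp(−π·0.4052/√0.8358) = 24.8%.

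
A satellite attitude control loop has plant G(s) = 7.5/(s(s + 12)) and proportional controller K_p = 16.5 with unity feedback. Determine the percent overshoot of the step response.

Closed-loop characteristic equation: s² + 12s + 123.8 = 0, so ω_n = 11.12 rad/s and ζ = 12/(2·11.12) = 0.5394.
%OS = 100·exp(−πζ/√(1−ζ²)) = 100·exp(−π·0.5394/√0.7091) = 13.4%.

13.4%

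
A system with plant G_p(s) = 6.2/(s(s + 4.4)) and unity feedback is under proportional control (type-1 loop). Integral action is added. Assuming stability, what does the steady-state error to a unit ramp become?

0

The integrator raises the loop to type 2, so K_v → ∞ and e_ss to a ramp is zero.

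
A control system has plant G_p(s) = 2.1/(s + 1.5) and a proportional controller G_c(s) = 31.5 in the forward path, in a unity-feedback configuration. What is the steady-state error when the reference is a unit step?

The loop is type 0. Static position error constant K_pos = G_c(0)·G_p(0) = 31.5·1.4 = 44.1.
Steady-state error to a unit step: e_ss = 1/(1+K_pos) = 1/45.1 = 0.0222.

0.0222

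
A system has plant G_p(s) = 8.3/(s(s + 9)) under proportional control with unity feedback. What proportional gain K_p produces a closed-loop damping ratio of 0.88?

K_p = 3.15

Closed-loop characteristic equation: s² + 9s + K_p·8.3 = 0.
So ω_n = √(8.3K_p) and 2ζω_n = 9, giving ζ = 9/(2√(8.3K_p)).
Setting ζ = 0.88: √(8.3K_p) = 9/(2·0.88) = 5.114, so K_p = 26.15/8.3 = 3.15.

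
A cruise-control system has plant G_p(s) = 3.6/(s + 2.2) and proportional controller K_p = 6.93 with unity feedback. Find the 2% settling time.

Closed-loop transfer function: T(s) = K_p·G_p(s)/(1 + K_p·G_p(s)) = 24.95/(s + 2.2 + 24.95) = 24.95/(s + 27.15).
Time constant τ = 1/27.15 = 0.03684 s, so the 2% settling time is about 4τ = 0.147 s.

T_s ≈ 0.147 s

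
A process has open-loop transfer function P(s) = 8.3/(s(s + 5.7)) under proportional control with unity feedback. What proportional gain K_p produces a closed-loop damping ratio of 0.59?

K_p = 2.81

Closed-loop characteristic equation: s² + 5.7s + K_p·8.3 = 0.
So ω_n = √(8.3K_p) and 2ζω_n = 5.7, giving ζ = 5.7/(2√(8.3K_p)).
Setting ζ = 0.59: √(8.3K_p) = 5.7/(2·0.59) = 4.831, so K_p = 23.33/8.3 = 2.81.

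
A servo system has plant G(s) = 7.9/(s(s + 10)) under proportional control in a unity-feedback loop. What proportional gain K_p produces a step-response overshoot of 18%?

From %OS = 100·exp(−πζ/√(1−ζ²)) = 18%, ζ = −ln(0.18)/√(π²+ln²(0.18)) = 0.4791.
Characteristic equation s² + 10s + 7.9K_p = 0 gives ζ = 10/(2√(7.9K_p)).
Setting ζ = 0.4791: √(7.9K_p) = 10/(2·0.4791) = 10.44, so K_p = 108.9/7.9 = 13.8.

K_p = 13.8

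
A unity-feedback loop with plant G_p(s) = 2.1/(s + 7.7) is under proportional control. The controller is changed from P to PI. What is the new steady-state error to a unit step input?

0

The integrator makes K_pos = lim_{s→0} C(s)G(s) infinite, so e_ss = 1/(1+K_pos) = 0.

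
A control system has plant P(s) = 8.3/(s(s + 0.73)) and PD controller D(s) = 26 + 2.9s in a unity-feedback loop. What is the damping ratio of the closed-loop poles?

Forward path: (26 + 2.9s)·8.3/(s(s+0.73)). The closed-loop characteristic equation is s² + (0.73 + 8.3·2.9)s + 8.3·26 = 0.
That is s² + 24.8s + 215.8 = 0, so ω_n = 14.69 rad/s and ζ = 24.8/(2·14.69) = 0.8441.

ζ = 0.844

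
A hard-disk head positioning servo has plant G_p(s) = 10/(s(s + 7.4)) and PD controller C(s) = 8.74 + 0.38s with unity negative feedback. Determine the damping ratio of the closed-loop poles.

Forward path: (8.74 + 0.38s)·10/(s(s+7.4)). The closed-loop characteristic equation is s² + (7.4 + 10·0.38)s + 10·8.74 = 0.
That is s² + 11.2s + 87.4 = 0, so ω_n = 9.349 rad/s and ζ = 11.2/(2·9.349) = 0.599.

ζ = 0.599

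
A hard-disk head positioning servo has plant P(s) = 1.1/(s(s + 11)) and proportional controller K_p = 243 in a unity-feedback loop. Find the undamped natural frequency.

ω_n = 16.3 rad/s

The closed-loop denominator is s(s+11) + 243·1.1 = s² + 11s + 267.3.
Matching s² + 2ζω_n s + ω_n²: ω_n = √267.3 = 16.35 rad/s and 2ζω_n = 11, so ζ = 11/(2·16.35) = 0.336.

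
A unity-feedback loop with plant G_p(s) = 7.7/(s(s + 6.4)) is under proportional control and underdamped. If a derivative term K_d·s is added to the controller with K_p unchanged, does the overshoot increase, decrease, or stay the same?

With PD the characteristic equation becomes s² + (a + K·K_d)s + K·K_p = 0; the damping term grows, ζ rises, overshoot falls.

decrease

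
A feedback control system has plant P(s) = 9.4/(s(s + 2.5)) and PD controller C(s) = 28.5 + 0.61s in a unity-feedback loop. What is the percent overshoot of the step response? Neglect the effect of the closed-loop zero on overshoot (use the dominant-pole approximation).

Forward path: (28.5 + 0.61s)·9.4/(s(s+2.5)). The closed-loop characteristic equation is s² + (2.5 + 9.4·0.61)s + 9.4·28.5 = 0.
That is s² + 8.234s + 267.9 = 0, so ω_n = 16.37 rad/s and ζ = 8.234/(2·16.37) = 0.2515.
%OS = 100·exp(−πζ/√(1−ζ²)) = 44.2%.

44.2%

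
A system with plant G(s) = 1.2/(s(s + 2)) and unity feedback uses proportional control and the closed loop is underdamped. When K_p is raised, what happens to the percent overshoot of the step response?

ζ = 2/(2√(1.2K_p)) decreases as K_p grows; lower damping means more overshoot.

increase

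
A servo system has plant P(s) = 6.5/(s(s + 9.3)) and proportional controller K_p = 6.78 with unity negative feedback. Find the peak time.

T_p = 0.663 s

The closed-loop denominator s² + 9.3s + 44.07 gives ω_n = √44.07 = 6.639 and ζ = 9.3/(2ω_n) = 0.7005.
Damped frequency ω_d = ω_n√(1−ζ²) = 4.738 rad/s, so peak time T_p = π/ω_d = 0.663 s.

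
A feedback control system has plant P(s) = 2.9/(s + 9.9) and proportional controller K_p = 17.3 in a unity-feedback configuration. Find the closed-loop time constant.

τ = 0.0166 s

Closed-loop transfer function: T(s) = K_p·P(s)/(1 + K_p·P(s)) = 50.17/(s + 9.9 + 50.17) = 50.17/(s + 60.07).
Time constant τ = 1/60.07 = 0.0166 s.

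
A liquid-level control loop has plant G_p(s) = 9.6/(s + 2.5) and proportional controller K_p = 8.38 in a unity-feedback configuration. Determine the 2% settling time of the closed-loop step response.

T_s ≈ 0.0482 s

Closed-loop transfer function: T(s) = K_p·G_p(s)/(1 + K_p·G_p(s)) = 80.45/(s + 2.5 + 80.45) = 80.45/(s + 82.95).
Time constant τ = 1/82.95 = 0.01206 s, so the 2% settling time is about 4τ = 0.0482 s.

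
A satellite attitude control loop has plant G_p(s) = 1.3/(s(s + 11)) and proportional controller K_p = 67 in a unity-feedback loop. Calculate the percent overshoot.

10.1%

Closed-loop characteristic equation: s² + 11s + 87.1 = 0, so ω_n = 9.333 rad/s and ζ = 11/(2·9.333) = 0.5893.
%OS = 100·exp(−πζ/√(1−ζ²)) = 100·exp(−π·0.5893/√0.6527) = 10.1%.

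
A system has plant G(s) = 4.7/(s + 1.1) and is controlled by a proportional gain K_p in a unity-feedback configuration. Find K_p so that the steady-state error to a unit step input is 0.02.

Steady-state error for a unit step on this type-0 loop is 1/(1 + K_p·G(0)).
G(0) = 4.273. Require 1/(1 + K_p·4.273) = 0.02, so 1 + 4.273·K_p = 50.
K_p = (50 − 1)/4.273 = 11.5.

K_p = 11.5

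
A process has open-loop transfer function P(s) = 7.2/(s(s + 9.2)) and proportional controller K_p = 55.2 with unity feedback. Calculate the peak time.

T_p = 0.162 s

From 1 + K_pP(s) = 0: s² + 9.2s + 397.4 = 0 ⇒ ω_n = 19.94, ζ = 0.2307.
Damped frequency ω_d = ω_n√(1−ζ²) = 19.4 rad/s, so peak time T_p = π/ω_d = 0.162 s.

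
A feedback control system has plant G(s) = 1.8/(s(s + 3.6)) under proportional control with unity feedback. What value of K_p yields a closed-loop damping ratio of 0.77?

K_p = 3.04

Closed-loop characteristic equation: s² + 3.6s + K_p·1.8 = 0.
So ω_n = √(1.8K_p) and 2ζω_n = 3.6, giving ζ = 3.6/(2√(1.8K_p)).
Setting ζ = 0.77: √(1.8K_p) = 3.6/(2·0.77) = 2.338, so K_p = 5.465/1.8 = 3.04.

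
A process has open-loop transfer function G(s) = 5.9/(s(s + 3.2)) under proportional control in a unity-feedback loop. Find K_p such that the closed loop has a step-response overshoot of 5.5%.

From %OS = 100·exp(−πζ/√(1−ζ²)) = 5.5%, ζ = −ln(0.055)/√(π²+ln²(0.055)) = 0.6783.
Characteristic equation s² + 3.2s + 5.9K_p = 0 gives ζ = 3.2/(2√(5.9K_p)).
Setting ζ = 0.6783: √(5.9K_p) = 3.2/(2·0.6783) = 2.359, so K_p = 5.563/5.9 = 0.943.

K_p = 0.943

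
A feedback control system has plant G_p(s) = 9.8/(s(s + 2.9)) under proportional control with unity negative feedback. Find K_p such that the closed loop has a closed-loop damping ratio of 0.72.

Closed-loop characteristic equation: s² + 2.9s + K_p·9.8 = 0.
So ω_n = √(9.8K_p) and 2ζω_n = 2.9, giving ζ = 2.9/(2√(9.8K_p)).
Setting ζ = 0.72: √(9.8K_p) = 2.9/(2·0.72) = 2.014, so K_p = 4.056/9.8 = 0.414.

K_p = 0.414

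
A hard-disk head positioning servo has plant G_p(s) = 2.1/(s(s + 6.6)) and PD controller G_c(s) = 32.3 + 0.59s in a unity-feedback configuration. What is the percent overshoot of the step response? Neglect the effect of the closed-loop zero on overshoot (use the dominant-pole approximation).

Forward path: (32.3 + 0.59s)·2.1/(s(s+6.6)). The closed-loop characteristic equation is s² + (6.6 + 2.1·0.59)s + 2.1·32.3 = 0.
That is s² + 7.839s + 67.83 = 0, so ω_n = 8.236 rad/s and ζ = 7.839/(2·8.236) = 0.4759.
%OS = 100·exp(−πζ/√(1−ζ²)) = 18.3%.

18.3%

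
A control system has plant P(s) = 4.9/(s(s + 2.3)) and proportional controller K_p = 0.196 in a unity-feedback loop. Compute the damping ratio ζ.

ζ = 1.17

1 + K_p·P(s) = 0 gives s² + 2.3s + 0.9604 = 0.
Matching s² + 2ζω_n s + ω_n²: ω_n = √0.9604 = 0.98 rad/s and 2ζω_n = 2.3, so ζ = 2.3/(2·0.98) = 1.17.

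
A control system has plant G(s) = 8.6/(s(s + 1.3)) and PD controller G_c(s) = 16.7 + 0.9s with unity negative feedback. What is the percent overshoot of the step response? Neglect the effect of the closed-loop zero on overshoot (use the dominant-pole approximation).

Forward path: (16.7 + 0.9s)·8.6/(s(s+1.3)). The closed-loop characteristic equation is s² + (1.3 + 8.6·0.9)s + 8.6·16.7 = 0.
That is s² + 9.04s + 143.6 = 0, so ω_n = 11.98 rad/s and ζ = 9.04/(2·11.98) = 0.3772.
%OS = 100·exp(−πζ/√(1−ζ²)) = 27.8%.

27.8%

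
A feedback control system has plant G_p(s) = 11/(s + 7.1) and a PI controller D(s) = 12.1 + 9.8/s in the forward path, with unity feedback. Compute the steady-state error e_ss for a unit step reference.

The open loop D(s)G_p(s) has a pole at the origin (type 1), so the static position error constant is infinite and e_ss = 1/(1+∞) = 0.

0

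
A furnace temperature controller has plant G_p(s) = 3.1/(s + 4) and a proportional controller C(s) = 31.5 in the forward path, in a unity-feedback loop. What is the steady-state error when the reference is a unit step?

The loop is type 0. Static position error constant K_pos = C(0)·G_p(0) = 31.5·0.775 = 24.41.
Steady-state error to a unit step: e_ss = 1/(1+K_pos) = 1/25.41 = 0.0394.

0.0394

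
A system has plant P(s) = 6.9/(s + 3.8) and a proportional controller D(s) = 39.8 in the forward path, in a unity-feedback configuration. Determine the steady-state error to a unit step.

0.0136

The loop is type 0. Static position error constant K_pos = D(0)·P(0) = 39.8·1.816 = 72.27.
Steady-state error to a unit step: e_ss = 1/(1+K_pos) = 1/73.27 = 0.0136.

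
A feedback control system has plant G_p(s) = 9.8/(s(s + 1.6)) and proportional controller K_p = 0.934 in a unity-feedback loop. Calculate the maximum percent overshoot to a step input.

42.3%

The closed-loop denominator s² + 1.6s + 9.153 gives ω_n = √9.153 = 3.025 and ζ = 1.6/(2ω_n) = 0.2644.
%OS = 100·exp(−πζ/√(1−ζ²)) = 100·exp(−π·0.2644/√0.9301) = 42.3%.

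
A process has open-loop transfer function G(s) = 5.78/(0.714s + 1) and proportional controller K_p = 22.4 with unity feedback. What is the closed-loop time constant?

Closed loop: T(s) = K_p·G/(1+K_p·G) = 129.5/(0.714s + 1 + 129.5), with pole at s = −(1 + 129.5)/0.714 = −182.7.
Closed-loop time constant τ = 1/182.7 = 0.00547 s.

τ = 0.00547 s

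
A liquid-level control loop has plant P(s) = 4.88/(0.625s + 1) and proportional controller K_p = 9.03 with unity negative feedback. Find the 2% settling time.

Closed loop: T(s) = K_p·P/(1+K_p·P) = 44.07/(0.625s + 1 + 44.07), with pole at s = −(1 + 44.07)/0.625 = −72.11.
τ = 1/72.11 = 0.01387 s, so 2% settling time ≈ 4τ = 0.0555 s.

T_s ≈ 0.0555 s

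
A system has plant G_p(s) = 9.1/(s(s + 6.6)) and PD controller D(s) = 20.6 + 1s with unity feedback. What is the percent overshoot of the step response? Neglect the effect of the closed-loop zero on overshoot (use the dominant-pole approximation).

11.1%

Forward path: (20.6 + 1s)·9.1/(s(s+6.6)). The closed-loop characteristic equation is s² + (6.6 + 9.1·1)s + 9.1·20.6 = 0.
That is s² + 15.7s + 187.5 = 0, so ω_n = 13.69 rad/s and ζ = 15.7/(2·13.69) = 0.5733.
%OS = 100·exp(−πζ/√(1−ζ²)) = 11.1%.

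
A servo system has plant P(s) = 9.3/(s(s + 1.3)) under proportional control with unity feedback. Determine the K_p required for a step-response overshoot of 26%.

From %OS = 100·exp(−πζ/√(1−ζ²)) = 26%, ζ = −ln(0.26)/√(π²+ln²(0.26)) = 0.3941.
Characteristic equation s² + 1.3s + 9.3K_p = 0 gives ζ = 1.3/(2√(9.3K_p)).
Setting ζ = 0.3941: √(9.3K_p) = 1.3/(2·0.3941) = 1.649, so K_p = 2.72/9.3 = 0.293.

K_p = 0.293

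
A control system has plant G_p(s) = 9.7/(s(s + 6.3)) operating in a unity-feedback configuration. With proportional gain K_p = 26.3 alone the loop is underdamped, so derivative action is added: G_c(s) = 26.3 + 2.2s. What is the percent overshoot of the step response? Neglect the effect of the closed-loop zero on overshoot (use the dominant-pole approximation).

0.442%

Forward path: (26.3 + 2.2s)·9.7/(s(s+6.3)). The closed-loop characteristic equation is s² + (6.3 + 9.7·2.2)s + 9.7·26.3 = 0.
That is s² + 27.64s + 255.1 = 0, so ω_n = 15.97 rad/s and ζ = 27.64/(2·15.97) = 0.8653.
%OS = 100·exp(−πζ/√(1−ζ²)) = 0.442%.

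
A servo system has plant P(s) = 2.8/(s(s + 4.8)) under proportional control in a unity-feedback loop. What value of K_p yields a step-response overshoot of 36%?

K_p = 21.5

From %OS = 100·exp(−πζ/√(1−ζ²)) = 36%, ζ = −ln(0.36)/√(π²+ln²(0.36)) = 0.3093.
Characteristic equation s² + 4.8s + 2.8K_p = 0 gives ζ = 4.8/(2√(2.8K_p)).
Setting ζ = 0.3093: √(2.8K_p) = 4.8/(2·0.3093) = 7.76, so K_p = 60.22/2.8 = 21.5.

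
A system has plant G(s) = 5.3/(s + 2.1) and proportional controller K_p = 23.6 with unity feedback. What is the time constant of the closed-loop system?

Closed-loop transfer function: T(s) = K_p·G(s)/(1 + K_p·G(s)) = 125.1/(s + 2.1 + 125.1) = 125.1/(s + 127.2).
Time constant τ = 1/127.2 = 0.00786 s.

τ = 0.00786 s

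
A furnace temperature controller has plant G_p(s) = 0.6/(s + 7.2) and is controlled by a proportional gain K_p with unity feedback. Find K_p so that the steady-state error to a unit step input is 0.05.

K_p = 228

For a type-0 loop with proportional control, e_ss = 1/(1 + K_p·G_p(0)).
G_p(0) = 0.08333. Require 1/(1 + K_p·0.08333) = 0.05, so 1 + 0.08333·K_p = 20.
K_p = (20 − 1)/0.08333 = 228.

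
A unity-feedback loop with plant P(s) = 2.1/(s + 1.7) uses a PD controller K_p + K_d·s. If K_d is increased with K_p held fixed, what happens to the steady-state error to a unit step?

unchanged

K_d affects only the transient (the s-coefficient); the DC loop gain, and hence e_ss, depends only on K_p.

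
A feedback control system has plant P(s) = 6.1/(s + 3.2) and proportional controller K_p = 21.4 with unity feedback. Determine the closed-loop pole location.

s = -133.7

Closed-loop transfer function: T(s) = K_p·P(s)/(1 + K_p·P(s)) = 130.5/(s + 3.2 + 130.5) = 130.5/(s + 133.7).
The closed-loop pole is at s = −133.7.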